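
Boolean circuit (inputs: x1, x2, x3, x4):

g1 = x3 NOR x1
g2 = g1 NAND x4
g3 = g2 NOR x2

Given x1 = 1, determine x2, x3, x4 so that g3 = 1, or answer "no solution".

With x1 = 1 fixed, none of the 8 settings of x2, x3, x4 give g3 = 1.
For example, with x2=0, x3=1, x4=1:
g1 = x3 NOR x1 = 1 NOR 1 = 0
g2 = g1 NAND x4 = 0 NAND 1 = 1
g3 = g2 NOR x2 = 1 NOR 0 = 0
giving g3 = 0 ≠ 1.

no solution exists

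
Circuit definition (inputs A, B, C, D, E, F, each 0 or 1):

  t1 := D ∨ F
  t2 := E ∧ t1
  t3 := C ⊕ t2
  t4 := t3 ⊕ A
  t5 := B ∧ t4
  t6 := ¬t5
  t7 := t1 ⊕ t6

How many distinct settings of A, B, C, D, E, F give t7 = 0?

t7 = t1 ⊕ t6 must be 0, so t1 and t6 are equal.
Enumerating the 64 input combinations, 40 give t7 = 0 and 24 give t7 = 1.

40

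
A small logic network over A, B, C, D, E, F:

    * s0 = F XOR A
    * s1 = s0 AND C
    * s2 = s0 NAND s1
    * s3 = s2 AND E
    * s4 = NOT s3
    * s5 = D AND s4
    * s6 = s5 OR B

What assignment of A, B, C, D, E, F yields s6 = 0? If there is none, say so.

A=0, B=0, C=0, D=0, E=1, F=0

s6 = s5 OR B must be 0, so both s5 = 0 and B = 0.
s5 = D AND s4 must be 0, so at least one of D, s4 is 0.
Check with A=0, B=0, C=0, D=0, E=1, F=0:
s0 = F XOR A = 0 XOR 0 = 0
s1 = s0 AND C = 0 AND 0 = 0
s2 = s0 NAND s1 = 0 NAND 0 = 1
s3 = s2 AND E = 1 AND 1 = 1
s4 = NOT s3 = NOT 1 = 0
s5 = D AND s4 = 0 AND 0 = 0
s6 = s5 OR B = 0 OR 0 = 0
So s6 = 0 as required.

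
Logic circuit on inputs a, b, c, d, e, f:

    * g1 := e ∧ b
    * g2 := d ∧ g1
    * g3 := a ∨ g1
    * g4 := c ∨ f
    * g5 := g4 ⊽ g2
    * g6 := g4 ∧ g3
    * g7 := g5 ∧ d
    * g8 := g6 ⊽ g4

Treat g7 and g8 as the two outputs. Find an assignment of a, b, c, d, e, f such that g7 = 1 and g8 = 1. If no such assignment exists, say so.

Check with a=0, b=1, c=0, d=1, e=0, f=0:
g1 = e ∧ b = 0 ∧ 1 = 0
g2 = d ∧ g1 = 1 ∧ 0 = 0
g3 = a ∨ g1 = 0 ∨ 0 = 0
g4 = c ∨ f = 0 ∨ 0 = 0
g5 = g4 ⊽ g2 = 0 ⊽ 0 = 1
g6 = g4 ∧ g3 = 0 ∧ 0 = 0
g7 = g5 ∧ d = 1 ∧ 1 = 1
g8 = g6 ⊽ g4 = 0 ⊽ 0 = 1
So g7 = 1 and g8 = 1.

a=0, b=1, c=0, d=1, e=0, f=0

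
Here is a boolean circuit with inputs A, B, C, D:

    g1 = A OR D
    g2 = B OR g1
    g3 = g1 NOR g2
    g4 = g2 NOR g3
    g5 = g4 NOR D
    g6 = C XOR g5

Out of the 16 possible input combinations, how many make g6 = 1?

8

g6 = C XOR g5 must be 1, so C and g5 differ.
Enumerating the 16 input combinations, 8 give g6 = 1 and 8 give g6 = 0.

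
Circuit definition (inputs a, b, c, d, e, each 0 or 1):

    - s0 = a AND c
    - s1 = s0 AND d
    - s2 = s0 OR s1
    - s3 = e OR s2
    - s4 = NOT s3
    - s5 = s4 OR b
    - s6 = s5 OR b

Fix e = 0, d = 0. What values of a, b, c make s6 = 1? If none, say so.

a=0 b=1 c=1

Check with e = 0, d = 0 and a=0, b=1, c=1:
s0 = a AND c = 0 AND 1 = 0
s1 = s0 AND d = 0 AND 0 = 0
s2 = s0 OR s1 = 0 OR 0 = 0
s3 = e OR s2 = 0 OR 0 = 0
s4 = NOT s3 = NOT 0 = 1
s5 = s4 OR b = 1 OR 1 = 1
s6 = s5 OR b = 1 OR 1 = 1
So s6 = 1.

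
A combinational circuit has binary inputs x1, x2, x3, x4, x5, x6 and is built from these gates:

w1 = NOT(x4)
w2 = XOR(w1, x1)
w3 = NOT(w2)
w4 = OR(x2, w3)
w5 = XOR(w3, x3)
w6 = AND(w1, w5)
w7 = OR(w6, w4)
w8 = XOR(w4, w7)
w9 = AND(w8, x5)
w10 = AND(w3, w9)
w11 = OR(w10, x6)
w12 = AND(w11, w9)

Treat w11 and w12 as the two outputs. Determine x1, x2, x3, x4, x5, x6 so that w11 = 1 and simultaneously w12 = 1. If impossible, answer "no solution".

x1=0 x2=0 x3=1 x4=0 x5=1 x6=1

Check with x1=0 x2=0 x3=1 x4=0 x5=1 x6=1:
w1 = NOT(x4) = NOT 0 = 1
w2 = XOR(w1, x1) = XOR(1, 0) = 1
w3 = NOT(w2) = NOT 1 = 0
w4 = OR(x2, w3) = OR(0, 0) = 0
w5 = XOR(w3, x3) = XOR(0, 1) = 1
w6 = AND(w1, w5) = AND(1, 1) = 1
w7 = OR(w6, w4) = OR(1, 0) = 1
w8 = XOR(w4, w7) = XOR(0, 1) = 1
w9 = AND(w8, x5) = AND(1, 1) = 1
w10 = AND(w3, w9) = AND(0, 1) = 0
w11 = OR(w10, x6) = OR(0, 1) = 1
w12 = AND(w11, w9) = AND(1, 1) = 1
So w11 = 1 and w12 = 1.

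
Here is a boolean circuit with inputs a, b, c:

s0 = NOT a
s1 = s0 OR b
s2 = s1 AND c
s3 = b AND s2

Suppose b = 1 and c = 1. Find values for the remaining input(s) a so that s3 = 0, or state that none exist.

no solution exists

With b = 1 and c = 1 fixed, none of the 2 settings of a give s3 = 0.
For example, with a=1:
s0 = NOT a = NOT 1 = 0
s1 = s0 OR b = 0 OR 1 = 1
s2 = s1 AND c = 1 AND 1 = 1
s3 = b AND s2 = 1 AND 1 = 1
giving s3 = 1 ≠ 0.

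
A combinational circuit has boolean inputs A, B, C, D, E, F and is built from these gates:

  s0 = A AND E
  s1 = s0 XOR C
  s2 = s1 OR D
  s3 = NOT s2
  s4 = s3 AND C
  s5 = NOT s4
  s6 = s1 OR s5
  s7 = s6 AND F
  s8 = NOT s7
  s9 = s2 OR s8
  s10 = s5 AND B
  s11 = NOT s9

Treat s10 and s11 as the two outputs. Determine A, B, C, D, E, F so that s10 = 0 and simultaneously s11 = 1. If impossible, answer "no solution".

Check with A=0 B=0 C=0 D=0 E=1 F=1:
s0 = A AND E = 0 AND 1 = 0
s1 = s0 XOR C = 0 XOR 0 = 0
s2 = s1 OR D = 0 OR 0 = 0
s3 = NOT s2 = NOT 0 = 1
s4 = s3 AND C = 1 AND 0 = 0
s5 = NOT s4 = NOT 0 = 1
s6 = s1 OR s5 = 0 OR 1 = 1
s7 = s6 AND F = 1 AND 1 = 1
s8 = NOT s7 = NOT 1 = 0
s9 = s2 OR s8 = 0 OR 0 = 0
s10 = s5 AND B = 1 AND 0 = 0
s11 = NOT s9 = NOT 0 = 1
So s10 = 0 and s11 = 1.

A=0 B=0 C=0 D=0 E=1 F=1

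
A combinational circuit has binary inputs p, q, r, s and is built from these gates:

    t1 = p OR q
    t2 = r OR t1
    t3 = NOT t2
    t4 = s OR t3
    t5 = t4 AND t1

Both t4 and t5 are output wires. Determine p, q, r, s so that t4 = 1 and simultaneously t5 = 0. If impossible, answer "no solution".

Check with p=0, q=0, r=0, s=1:
t1 = p OR q = 0 OR 0 = 0
t2 = r OR t1 = 0 OR 0 = 0
t3 = NOT t2 = NOT 0 = 1
t4 = s OR t3 = 1 OR 1 = 1
t5 = t4 AND t1 = 1 AND 0 = 0
So t4 = 1 and t5 = 0.

p=0, q=0, r=0, s=1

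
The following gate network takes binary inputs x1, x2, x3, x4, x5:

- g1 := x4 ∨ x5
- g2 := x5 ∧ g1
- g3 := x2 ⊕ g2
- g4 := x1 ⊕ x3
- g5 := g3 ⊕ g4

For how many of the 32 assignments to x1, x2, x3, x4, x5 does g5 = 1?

16

g5 = g3 ⊕ g4 must be 1, so g3 and g4 differ.
Enumerating the 32 input combinations, 16 give g5 = 1 and 16 give g5 = 0.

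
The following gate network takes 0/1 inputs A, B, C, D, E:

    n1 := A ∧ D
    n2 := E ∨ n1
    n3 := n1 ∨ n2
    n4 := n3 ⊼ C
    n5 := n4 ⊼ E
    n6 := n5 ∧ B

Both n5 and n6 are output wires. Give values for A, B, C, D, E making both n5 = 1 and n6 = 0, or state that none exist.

A=0, B=0, C=1, D=1, E=1

Check with A=0, B=0, C=1, D=1, E=1:
n1 = A ∧ D = 0 ∧ 1 = 0
n2 = E ∨ n1 = 1 ∨ 0 = 1
n3 = n1 ∨ n2 = 0 ∨ 1 = 1
n4 = n3 ⊼ C = 1 ⊼ 1 = 0
n5 = n4 ⊼ E = 0 ⊼ 1 = 1
n6 = n5 ∧ B = 1 ∧ 0 = 0
So n5 = 1 and n6 = 0.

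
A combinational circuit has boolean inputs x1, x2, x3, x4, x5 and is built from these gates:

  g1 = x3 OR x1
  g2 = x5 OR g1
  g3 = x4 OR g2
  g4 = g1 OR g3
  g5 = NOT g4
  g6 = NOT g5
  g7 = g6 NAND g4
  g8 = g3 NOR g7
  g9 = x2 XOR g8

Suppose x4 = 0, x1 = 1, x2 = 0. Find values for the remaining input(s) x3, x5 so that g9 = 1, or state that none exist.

no solution exists

With x4 = 0, x1 = 1, x2 = 0 fixed, none of the 4 settings of x3, x5 give g9 = 1.
For example, with x3=0, x5=0:
g1 = x3 OR x1 = 0 OR 1 = 1
g2 = x5 OR g1 = 0 OR 1 = 1
g3 = x4 OR g2 = 0 OR 1 = 1
g4 = g1 OR g3 = 1 OR 1 = 1
g5 = NOT g4 = NOT 1 = 0
g6 = NOT g5 = NOT 0 = 1
g7 = g6 NAND g4 = 1 NAND 1 = 0
g8 = g3 NOR g7 = 1 NOR 0 = 0
g9 = x2 XOR g8 = 0 XOR 0 = 0
giving g9 = 0 ≠ 1.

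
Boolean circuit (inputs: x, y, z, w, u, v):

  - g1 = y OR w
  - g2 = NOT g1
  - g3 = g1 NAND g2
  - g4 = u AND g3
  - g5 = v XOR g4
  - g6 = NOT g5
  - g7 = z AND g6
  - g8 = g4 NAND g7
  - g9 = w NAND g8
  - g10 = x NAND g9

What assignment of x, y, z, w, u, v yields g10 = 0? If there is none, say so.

g10 = x NAND g9 must be 0, so both x = 1 and g9 = 1.
g9 = w NAND g8 must be 1, so at least one of w, g8 is 0.
Check with x=1 y=0 z=0 w=0 u=0 v=0:
g1 = y OR w = 0 OR 0 = 0
g2 = NOT g1 = NOT 0 = 1
g3 = g1 NAND g2 = 0 NAND 1 = 1
g4 = u AND g3 = 0 AND 1 = 0
g5 = v XOR g4 = 0 XOR 0 = 0
g6 = NOT g5 = NOT 0 = 1
g7 = z AND g6 = 0 AND 1 = 0
g8 = g4 NAND g7 = 0 NAND 0 = 1
g9 = w NAND g8 = 0 NAND 1 = 1
g10 = x NAND g9 = 1 NAND 1 = 0
So g10 = 0 as required.

x=1 y=0 z=0 w=0 u=0 v=0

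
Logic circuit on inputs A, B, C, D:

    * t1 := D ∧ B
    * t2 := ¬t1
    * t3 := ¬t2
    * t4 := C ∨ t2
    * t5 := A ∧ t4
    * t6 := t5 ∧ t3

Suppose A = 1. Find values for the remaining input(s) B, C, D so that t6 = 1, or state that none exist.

B=1, C=1, D=1

Check with A = 1 and B=1, C=1, D=1:
t1 = D ∧ B = 1 ∧ 1 = 1
t2 = ¬t1 = ¬1 = 0
t3 = ¬t2 = ¬0 = 1
t4 = C ∨ t2 = 1 ∨ 0 = 1
t5 = A ∧ t4 = 1 ∧ 1 = 1
t6 = t5 ∧ t3 = 1 ∧ 1 = 1
So t6 = 1.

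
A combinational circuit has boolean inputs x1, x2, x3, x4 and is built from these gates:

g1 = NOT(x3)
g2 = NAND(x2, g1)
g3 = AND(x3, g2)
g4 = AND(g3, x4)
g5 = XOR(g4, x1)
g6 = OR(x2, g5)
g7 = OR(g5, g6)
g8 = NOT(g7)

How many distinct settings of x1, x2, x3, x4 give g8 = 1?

g8 = NOT(g7) must be 1, so g7 = 0.
Satisfying assignments:
  x1=0, x2=0, x3=0, x4=0
  x1=0, x2=0, x3=0, x4=1
  x1=0, x2=0, x3=1, x4=0
  x1=1, x2=0, x3=1, x4=1

4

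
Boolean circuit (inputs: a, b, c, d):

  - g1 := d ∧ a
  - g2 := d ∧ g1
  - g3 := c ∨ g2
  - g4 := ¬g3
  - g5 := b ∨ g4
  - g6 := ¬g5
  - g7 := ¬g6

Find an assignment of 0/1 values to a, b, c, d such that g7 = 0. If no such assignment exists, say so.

g7 = ¬g6 must be 0, so g6 = 1.
g6 = ¬g5 must be 1, so g5 = 0.
Check with a=0, b=0, c=1, d=0:
g1 = d ∧ a = 0 ∧ 0 = 0
g2 = d ∧ g1 = 0 ∧ 0 = 0
g3 = c ∨ g2 = 1 ∨ 0 = 1
g4 = ¬g3 = ¬1 = 0
g5 = b ∨ g4 = 0 ∨ 0 = 0
g6 = ¬g5 = ¬0 = 1
g7 = ¬g6 = ¬1 = 0
So g7 = 0 as required.

a=0, b=0, c=1, d=0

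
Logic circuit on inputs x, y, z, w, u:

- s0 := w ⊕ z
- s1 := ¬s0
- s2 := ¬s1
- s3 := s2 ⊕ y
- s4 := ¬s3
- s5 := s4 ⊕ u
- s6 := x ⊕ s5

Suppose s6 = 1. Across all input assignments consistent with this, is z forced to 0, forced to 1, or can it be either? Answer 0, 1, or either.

Both values of z occur among assignments with s6 = 1:
  z=0: x=0, y=0, z=0, w=0, u=0
  z=1: x=0, y=0, z=1, w=0, u=1

either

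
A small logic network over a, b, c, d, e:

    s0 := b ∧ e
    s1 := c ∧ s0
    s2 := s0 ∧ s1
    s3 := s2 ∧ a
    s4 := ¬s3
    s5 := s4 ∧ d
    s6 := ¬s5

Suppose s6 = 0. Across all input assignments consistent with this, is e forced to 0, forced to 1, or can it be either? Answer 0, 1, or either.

Both values of e occur among assignments with s6 = 0:
  e=0: a=0, b=0, c=0, d=1, e=0
  e=1: a=0, b=0, c=0, d=1, e=1

either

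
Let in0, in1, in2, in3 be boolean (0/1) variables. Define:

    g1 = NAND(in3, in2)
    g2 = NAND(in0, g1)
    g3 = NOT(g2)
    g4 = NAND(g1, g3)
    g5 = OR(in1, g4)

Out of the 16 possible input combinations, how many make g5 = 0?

g5 = OR(in1, g4) must be 0, so both in1 = 0 and g4 = 0.
g4 = NAND(g1, g3) must be 0, so both g1 = 1 and g3 = 1.
g1 = NAND(in3, in2) must be 1, so at least one of in3, in2 is 0.
Satisfying assignments:
  in0=1, in1=0, in2=0, in3=0
  in0=1, in1=0, in2=0, in3=1
  in0=1, in1=0, in2=1, in3=0

3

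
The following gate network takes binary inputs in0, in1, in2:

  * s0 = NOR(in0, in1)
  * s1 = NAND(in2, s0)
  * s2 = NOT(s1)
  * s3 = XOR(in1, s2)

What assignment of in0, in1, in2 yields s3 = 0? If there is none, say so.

s3 = XOR(in1, s2) must be 0, so in1 and s2 are equal.
Check with in0=1, in1=0, in2=0:
s0 = NOR(in0, in1) = NOR(1, 0) = 0
s1 = NAND(in2, s0) = NAND(0, 0) = 1
s2 = NOT(s1) = NOT 1 = 0
s3 = XOR(in1, s2) = XOR(0, 0) = 0
So s3 = 0 as required.

in0=1, in1=0, in2=0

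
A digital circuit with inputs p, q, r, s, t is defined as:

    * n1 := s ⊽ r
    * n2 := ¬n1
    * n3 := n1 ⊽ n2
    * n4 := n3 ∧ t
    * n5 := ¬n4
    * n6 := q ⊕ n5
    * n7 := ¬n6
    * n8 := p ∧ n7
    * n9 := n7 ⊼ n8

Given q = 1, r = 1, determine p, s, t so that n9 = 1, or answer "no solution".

Check with q = 1, r = 1 and p=0, s=0, t=1:
n1 = s ⊽ r = 0 ⊽ 1 = 0
n2 = ¬n1 = ¬0 = 1
n3 = n1 ⊽ n2 = 0 ⊽ 1 = 0
n4 = n3 ∧ t = 0 ∧ 1 = 0
n5 = ¬n4 = ¬0 = 1
n6 = q ⊕ n5 = 1 ⊕ 1 = 0
n7 = ¬n6 = ¬0 = 1
n8 = p ∧ n7 = 0 ∧ 1 = 0
n9 = n7 ⊼ n8 = 1 ⊼ 0 = 1
So n9 = 1.

p=0, s=0, t=1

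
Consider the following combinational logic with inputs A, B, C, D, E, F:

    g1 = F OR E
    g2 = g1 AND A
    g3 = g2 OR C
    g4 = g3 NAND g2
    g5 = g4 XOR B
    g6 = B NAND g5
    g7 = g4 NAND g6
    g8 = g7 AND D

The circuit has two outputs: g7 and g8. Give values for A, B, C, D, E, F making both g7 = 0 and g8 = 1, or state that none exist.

Across all 64 input combinations, none give both g7 = 0 and g8 = 1.

no solution exists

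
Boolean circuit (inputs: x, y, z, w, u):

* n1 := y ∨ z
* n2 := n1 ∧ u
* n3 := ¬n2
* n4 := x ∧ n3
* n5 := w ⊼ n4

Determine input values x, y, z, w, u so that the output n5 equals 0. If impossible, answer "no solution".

x=1, y=1, z=1, w=1, u=0

Check with x=1, y=1, z=1, w=1, u=0:
n1 = y ∨ z = 1 ∨ 1 = 1
n2 = n1 ∧ u = 1 ∧ 0 = 0
n3 = ¬n2 = ¬0 = 1
n4 = x ∧ n3 = 1 ∧ 1 = 1
n5 = w ⊼ n4 = 1 ⊼ 1 = 0
So n5 = 0 as required.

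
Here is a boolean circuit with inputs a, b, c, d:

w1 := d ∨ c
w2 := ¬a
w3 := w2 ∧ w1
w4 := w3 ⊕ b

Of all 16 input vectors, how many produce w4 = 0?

w4 = w3 ⊕ b must be 0, so w3 and b are equal.
Enumerating the 16 input combinations, 8 give w4 = 0 and 8 give w4 = 1.

8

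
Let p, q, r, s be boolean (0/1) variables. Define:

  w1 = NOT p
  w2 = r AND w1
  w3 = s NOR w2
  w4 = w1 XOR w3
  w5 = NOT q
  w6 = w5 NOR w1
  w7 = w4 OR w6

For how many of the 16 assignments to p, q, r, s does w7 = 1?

w7 = w4 OR w6 must be 1, so at least one of w4, w6 is 1.
Enumerating the 16 input combinations, 12 give w7 = 1 and 4 give w7 = 0.

12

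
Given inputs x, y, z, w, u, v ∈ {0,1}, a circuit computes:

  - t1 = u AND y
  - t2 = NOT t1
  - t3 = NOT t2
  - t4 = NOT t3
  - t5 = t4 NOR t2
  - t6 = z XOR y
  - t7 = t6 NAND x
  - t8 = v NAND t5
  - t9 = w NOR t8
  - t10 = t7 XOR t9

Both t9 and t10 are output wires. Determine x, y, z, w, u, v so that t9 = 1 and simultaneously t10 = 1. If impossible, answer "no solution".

x=1, y=1, z=0, w=0, u=1, v=1

Check with x=1, y=1, z=0, w=0, u=1, v=1:
t1 = u AND y = 1 AND 1 = 1
t2 = NOT t1 = NOT 1 = 0
t3 = NOT t2 = NOT 0 = 1
t4 = NOT t3 = NOT 1 = 0
t5 = t4 NOR t2 = 0 NOR 0 = 1
t6 = z XOR y = 0 XOR 1 = 1
t7 = t6 NAND x = 1 NAND 1 = 0
t8 = v NAND t5 = 1 NAND 1 = 0
t9 = w NOR t8 = 0 NOR 0 = 1
t10 = t7 XOR t9 = 0 XOR 1 = 1
So t9 = 1 and t10 = 1.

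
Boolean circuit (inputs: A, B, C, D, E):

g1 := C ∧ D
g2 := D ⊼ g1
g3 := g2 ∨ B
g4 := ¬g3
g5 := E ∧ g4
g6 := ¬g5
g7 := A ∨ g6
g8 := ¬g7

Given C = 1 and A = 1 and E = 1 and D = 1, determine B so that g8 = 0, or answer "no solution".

B=0

Check with C = 1 and A = 1 and E = 1 and D = 1 and B=0:
g1 = C ∧ D = 1 ∧ 1 = 1
g2 = D ⊼ g1 = 1 ⊼ 1 = 0
g3 = g2 ∨ B = 0 ∨ 0 = 0
g4 = ¬g3 = ¬0 = 1
g5 = E ∧ g4 = 1 ∧ 1 = 1
g6 = ¬g5 = ¬1 = 0
g7 = A ∨ g6 = 1 ∨ 0 = 1
g8 = ¬g7 = ¬1 = 0
So g8 = 0.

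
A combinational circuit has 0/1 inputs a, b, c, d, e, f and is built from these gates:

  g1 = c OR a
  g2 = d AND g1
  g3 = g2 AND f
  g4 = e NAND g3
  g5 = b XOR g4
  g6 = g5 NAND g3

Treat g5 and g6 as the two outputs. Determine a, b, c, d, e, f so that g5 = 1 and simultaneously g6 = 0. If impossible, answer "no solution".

a=1 b=0 c=0 d=1 e=0 f=1

Check with a=1 b=0 c=0 d=1 e=0 f=1:
g1 = c OR a = 0 OR 1 = 1
g2 = d AND g1 = 1 AND 1 = 1
g3 = g2 AND f = 1 AND 1 = 1
g4 = e NAND g3 = 0 NAND 1 = 1
g5 = b XOR g4 = 0 XOR 1 = 1
g6 = g5 NAND g3 = 1 NAND 1 = 0
So g5 = 1 and g6 = 0.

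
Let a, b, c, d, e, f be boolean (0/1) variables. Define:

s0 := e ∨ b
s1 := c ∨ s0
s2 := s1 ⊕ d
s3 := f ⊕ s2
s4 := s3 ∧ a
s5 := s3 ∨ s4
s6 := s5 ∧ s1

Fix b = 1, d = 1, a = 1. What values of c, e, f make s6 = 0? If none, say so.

c=0, e=1, f=0

Check with b = 1, d = 1, a = 1 and c=0, e=1, f=0:
s0 = e ∨ b = 1 ∨ 1 = 1
s1 = c ∨ s0 = 0 ∨ 1 = 1
s2 = s1 ⊕ d = 1 ⊕ 1 = 0
s3 = f ⊕ s2 = 0 ⊕ 0 = 0
s4 = s3 ∧ a = 0 ∧ 1 = 0
s5 = s3 ∨ s4 = 0 ∨ 0 = 0
s6 = s5 ∧ s1 = 0 ∧ 1 = 0
So s6 = 0.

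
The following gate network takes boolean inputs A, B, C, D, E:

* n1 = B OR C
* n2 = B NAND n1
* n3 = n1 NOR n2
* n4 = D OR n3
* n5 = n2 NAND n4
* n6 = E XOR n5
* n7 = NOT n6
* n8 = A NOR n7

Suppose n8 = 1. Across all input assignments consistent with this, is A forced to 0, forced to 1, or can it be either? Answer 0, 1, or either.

0

n8 = A NOR n7 must be 1, so both A = 0 and n7 = 0.
n7 = NOT n6 must be 0, so n6 = 1.
n6 = E XOR n5 must be 1, so E and n5 differ.
Every assignment with n8 = 1 has A = 0; there are 8 such assignment(s).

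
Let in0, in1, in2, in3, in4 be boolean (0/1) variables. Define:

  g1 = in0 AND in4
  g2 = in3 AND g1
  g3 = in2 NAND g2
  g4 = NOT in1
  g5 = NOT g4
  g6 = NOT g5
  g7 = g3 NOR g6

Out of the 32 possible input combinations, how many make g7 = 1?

1

g7 = g3 NOR g6 must be 1, so both g3 = 0 and g6 = 0.
g3 = in2 NAND g2 must be 0, so both in2 = 1 and g2 = 1.
Enumerating the 32 input combinations, 1 give g7 = 1 and 31 give g7 = 0.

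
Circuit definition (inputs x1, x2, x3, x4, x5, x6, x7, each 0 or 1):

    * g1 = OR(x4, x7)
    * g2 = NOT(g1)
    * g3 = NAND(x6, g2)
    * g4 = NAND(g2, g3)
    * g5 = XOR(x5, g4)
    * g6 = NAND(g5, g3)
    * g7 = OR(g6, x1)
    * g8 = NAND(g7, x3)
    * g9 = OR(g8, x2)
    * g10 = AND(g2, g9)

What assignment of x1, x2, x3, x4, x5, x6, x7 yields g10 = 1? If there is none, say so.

x1=0 x2=1 x3=1 x4=0 x5=0 x6=1 x7=0

g10 = AND(g2, g9) must be 1, so both g2 = 1 and g9 = 1.
g2 = NOT(g1) must be 1, so g1 = 0.
Check with x1=0 x2=1 x3=1 x4=0 x5=0 x6=1 x7=0:
g1 = OR(x4, x7) = OR(0, 0) = 0
g2 = NOT(g1) = NOT 0 = 1
g3 = NAND(x6, g2) = NAND(1, 1) = 0
g4 = NAND(g2, g3) = NAND(1, 0) = 1
g5 = XOR(x5, g4) = XOR(0, 1) = 1
g6 = NAND(g5, g3) = NAND(1, 0) = 1
g7 = OR(g6, x1) = OR(1, 0) = 1
g8 = NAND(g7, x3) = NAND(1, 1) = 0
g9 = OR(g8, x2) = OR(0, 1) = 1
g10 = AND(g2, g9) = AND(1, 1) = 1
So g10 = 1 as required.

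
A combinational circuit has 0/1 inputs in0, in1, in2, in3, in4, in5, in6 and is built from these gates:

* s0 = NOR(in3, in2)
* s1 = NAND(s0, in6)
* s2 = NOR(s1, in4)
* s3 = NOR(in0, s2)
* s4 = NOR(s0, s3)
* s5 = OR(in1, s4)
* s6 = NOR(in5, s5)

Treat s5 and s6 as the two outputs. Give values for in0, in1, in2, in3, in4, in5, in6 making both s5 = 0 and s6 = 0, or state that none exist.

Check with in0=0, in1=0, in2=0, in3=0, in4=0, in5=1, in6=0:
s0 = NOR(in3, in2) = NOR(0, 0) = 1
s1 = NAND(s0, in6) = NAND(1, 0) = 1
s2 = NOR(s1, in4) = NOR(1, 0) = 0
s3 = NOR(in0, s2) = NOR(0, 0) = 1
s4 = NOR(s0, s3) = NOR(1, 1) = 0
s5 = OR(in1, s4) = OR(0, 0) = 0
s6 = NOR(in5, s5) = NOR(1, 0) = 0
So s5 = 0 and s6 = 0.

in0=0, in1=0, in2=0, in3=0, in4=0, in5=1, in6=0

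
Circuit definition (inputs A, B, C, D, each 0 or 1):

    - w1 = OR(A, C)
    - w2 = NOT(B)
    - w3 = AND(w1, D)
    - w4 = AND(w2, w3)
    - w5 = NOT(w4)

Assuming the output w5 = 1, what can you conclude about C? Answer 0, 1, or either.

either

Both values of C occur among assignments with w5 = 1:
  C=0: A=0, B=0, C=0, D=0
  C=1: A=0, B=0, C=1, D=0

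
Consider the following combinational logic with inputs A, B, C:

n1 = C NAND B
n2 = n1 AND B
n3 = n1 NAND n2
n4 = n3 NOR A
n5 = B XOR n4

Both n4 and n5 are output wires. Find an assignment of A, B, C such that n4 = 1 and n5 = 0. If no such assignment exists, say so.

Check with A=0 B=1 C=0:
n1 = C NAND B = 0 NAND 1 = 1
n2 = n1 AND B = 1 AND 1 = 1
n3 = n1 NAND n2 = 1 NAND 1 = 0
n4 = n3 NOR A = 0 NOR 0 = 1
n5 = B XOR n4 = 1 XOR 1 = 0
So n4 = 1 and n5 = 0.

A=0 B=1 C=0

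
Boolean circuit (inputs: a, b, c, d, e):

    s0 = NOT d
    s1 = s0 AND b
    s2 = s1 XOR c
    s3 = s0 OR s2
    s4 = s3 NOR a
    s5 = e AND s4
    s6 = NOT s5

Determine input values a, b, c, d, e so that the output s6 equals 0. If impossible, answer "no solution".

a=0, b=1, c=0, d=1, e=1

Check with a=0, b=1, c=0, d=1, e=1:
s0 = NOT d = NOT 1 = 0
s1 = s0 AND b = 0 AND 1 = 0
s2 = s1 XOR c = 0 XOR 0 = 0
s3 = s0 OR s2 = 0 OR 0 = 0
s4 = s3 NOR a = 0 NOR 0 = 1
s5 = e AND s4 = 1 AND 1 = 1
s6 = NOT s5 = NOT 1 = 0
So s6 = 0 as required.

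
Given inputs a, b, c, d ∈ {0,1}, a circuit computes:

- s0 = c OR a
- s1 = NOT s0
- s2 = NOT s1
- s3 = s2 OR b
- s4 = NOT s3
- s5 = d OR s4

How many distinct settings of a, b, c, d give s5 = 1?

9

s5 = d OR s4 must be 1, so at least one of d, s4 is 1.
Enumerating the 16 input combinations, 9 give s5 = 1 and 7 give s5 = 0.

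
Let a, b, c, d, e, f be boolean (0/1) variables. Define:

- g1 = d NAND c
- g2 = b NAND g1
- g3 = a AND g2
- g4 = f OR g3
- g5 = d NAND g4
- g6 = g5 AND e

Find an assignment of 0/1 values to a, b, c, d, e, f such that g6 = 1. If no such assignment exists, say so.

a=1, b=0, c=1, d=0, e=1, f=1

Check with a=1, b=0, c=1, d=0, e=1, f=1:
g1 = d NAND c = 0 NAND 1 = 1
g2 = b NAND g1 = 0 NAND 1 = 1
g3 = a AND g2 = 1 AND 1 = 1
g4 = f OR g3 = 1 OR 1 = 1
g5 = d NAND g4 = 0 NAND 1 = 1
g6 = g5 AND e = 1 AND 1 = 1
So g6 = 1 as required.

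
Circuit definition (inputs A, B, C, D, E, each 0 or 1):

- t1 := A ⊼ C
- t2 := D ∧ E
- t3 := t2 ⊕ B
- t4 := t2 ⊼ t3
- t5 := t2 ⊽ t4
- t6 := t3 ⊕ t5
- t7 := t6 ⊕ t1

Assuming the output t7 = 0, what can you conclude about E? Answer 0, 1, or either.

either

Both values of E occur among assignments with t7 = 0:
  E=0: A=0, B=1, C=0, D=0, E=0
  E=1: A=0, B=0, C=0, D=1, E=1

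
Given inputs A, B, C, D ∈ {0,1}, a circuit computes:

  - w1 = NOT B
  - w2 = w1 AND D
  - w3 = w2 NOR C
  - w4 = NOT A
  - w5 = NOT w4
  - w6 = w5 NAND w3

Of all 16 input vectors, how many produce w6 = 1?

w6 = w5 NAND w3 must be 1, so at least one of w5, w3 is 0.
Enumerating the 16 input combinations, 13 give w6 = 1 and 3 give w6 = 0.

13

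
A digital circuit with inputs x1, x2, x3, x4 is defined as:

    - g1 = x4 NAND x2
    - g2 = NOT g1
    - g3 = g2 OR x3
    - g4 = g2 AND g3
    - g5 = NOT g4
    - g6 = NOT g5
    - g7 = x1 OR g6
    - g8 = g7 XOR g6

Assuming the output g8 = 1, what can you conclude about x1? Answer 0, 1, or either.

g8 = g7 XOR g6 must be 1, so g7 and g6 differ.
Every assignment with g8 = 1 has x1 = 1; there are 6 such assignment(s).

1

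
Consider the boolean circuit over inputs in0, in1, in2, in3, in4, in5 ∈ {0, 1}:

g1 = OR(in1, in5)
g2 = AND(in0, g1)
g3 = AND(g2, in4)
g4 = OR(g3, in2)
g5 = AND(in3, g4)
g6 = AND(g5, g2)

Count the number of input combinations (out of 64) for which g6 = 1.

9

g6 = AND(g5, g2) must be 1, so both g5 = 1 and g2 = 1.
g5 = AND(in3, g4) must be 1, so both in3 = 1 and g4 = 1.
Enumerating the 64 input combinations, 9 give g6 = 1 and 55 give g6 = 0.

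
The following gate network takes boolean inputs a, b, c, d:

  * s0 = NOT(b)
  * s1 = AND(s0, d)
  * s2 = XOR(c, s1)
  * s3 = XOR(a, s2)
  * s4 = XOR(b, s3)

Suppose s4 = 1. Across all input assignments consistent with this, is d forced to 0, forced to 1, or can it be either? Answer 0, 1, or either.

either

Both values of d occur among assignments with s4 = 1:
  d=0: a=0, b=0, c=1, d=0
  d=1: a=0, b=0, c=0, d=1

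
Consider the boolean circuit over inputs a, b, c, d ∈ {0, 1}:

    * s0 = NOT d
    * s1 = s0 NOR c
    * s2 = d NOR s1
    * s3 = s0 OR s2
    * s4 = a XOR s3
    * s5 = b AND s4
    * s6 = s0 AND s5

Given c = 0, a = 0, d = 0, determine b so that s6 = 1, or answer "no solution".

b=1

Check with c = 0, a = 0, d = 0 and b=1:
s0 = NOT d = NOT 0 = 1
s1 = s0 NOR c = 1 NOR 0 = 0
s2 = d NOR s1 = 0 NOR 0 = 1
s3 = s0 OR s2 = 1 OR 1 = 1
s4 = a XOR s3 = 0 XOR 1 = 1
s5 = b AND s4 = 1 AND 1 = 1
s6 = s0 AND s5 = 1 AND 1 = 1
So s6 = 1.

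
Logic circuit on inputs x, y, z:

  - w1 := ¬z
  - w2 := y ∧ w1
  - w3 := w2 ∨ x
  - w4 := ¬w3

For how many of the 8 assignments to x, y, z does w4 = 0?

5

w4 = ¬w3 must be 0, so w3 = 1.
w3 = w2 ∨ x must be 1, so at least one of w2, x is 1.
Satisfying assignments:
  x=0, y=1, z=0
  x=1, y=0, z=0
  x=1, y=0, z=1
  x=1, y=1, z=0
  x=1, y=1, z=1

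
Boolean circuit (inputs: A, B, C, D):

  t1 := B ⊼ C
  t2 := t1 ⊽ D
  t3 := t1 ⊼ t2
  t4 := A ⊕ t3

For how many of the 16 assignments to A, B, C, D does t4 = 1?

t4 = A ⊕ t3 must be 1, so A and t3 differ.
Enumerating the 16 input combinations, 8 give t4 = 1 and 8 give t4 = 0.

8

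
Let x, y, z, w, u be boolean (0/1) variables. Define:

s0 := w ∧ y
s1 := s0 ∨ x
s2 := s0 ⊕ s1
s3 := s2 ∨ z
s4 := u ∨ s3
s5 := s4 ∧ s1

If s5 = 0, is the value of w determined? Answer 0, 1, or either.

either

Both values of w occur among assignments with s5 = 0:
  w=0: x=0, y=0, z=0, w=0, u=0
  w=1: x=0, y=0, z=0, w=1, u=0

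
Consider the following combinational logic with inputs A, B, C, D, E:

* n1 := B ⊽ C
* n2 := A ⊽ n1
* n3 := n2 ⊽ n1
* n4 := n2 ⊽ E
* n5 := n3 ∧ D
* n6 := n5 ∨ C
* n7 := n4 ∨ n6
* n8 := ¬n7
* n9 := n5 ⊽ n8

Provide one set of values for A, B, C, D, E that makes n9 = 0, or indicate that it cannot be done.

A=1, B=1, C=0, D=1, E=1

n9 = n5 ⊽ n8 must be 0, so at least one of n5, n8 is 1.
Check with A=1, B=1, C=0, D=1, E=1:
n1 = B ⊽ C = 1 ⊽ 0 = 0
n2 = A ⊽ n1 = 1 ⊽ 0 = 0
n3 = n2 ⊽ n1 = 0 ⊽ 0 = 1
n4 = n2 ⊽ E = 0 ⊽ 1 = 0
n5 = n3 ∧ D = 1 ∧ 1 = 1
n6 = n5 ∨ C = 1 ∨ 0 = 1
n7 = n4 ∨ n6 = 0 ∨ 1 = 1
n8 = ¬n7 = ¬1 = 0
n9 = n5 ⊽ n8 = 1 ⊽ 0 = 0
So n9 = 0 as required.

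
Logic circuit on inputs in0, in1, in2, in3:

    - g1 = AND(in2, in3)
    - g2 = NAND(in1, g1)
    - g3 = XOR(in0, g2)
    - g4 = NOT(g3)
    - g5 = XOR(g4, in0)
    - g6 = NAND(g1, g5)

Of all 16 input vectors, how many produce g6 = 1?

g6 = NAND(g1, g5) must be 1, so at least one of g1, g5 is 0.
Enumerating the 16 input combinations, 14 give g6 = 1 and 2 give g6 = 0.

14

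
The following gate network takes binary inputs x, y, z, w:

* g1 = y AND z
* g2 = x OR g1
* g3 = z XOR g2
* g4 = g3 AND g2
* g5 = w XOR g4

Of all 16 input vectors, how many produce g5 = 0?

8

g5 = w XOR g4 must be 0, so w and g4 are equal.
Enumerating the 16 input combinations, 8 give g5 = 0 and 8 give g5 = 1.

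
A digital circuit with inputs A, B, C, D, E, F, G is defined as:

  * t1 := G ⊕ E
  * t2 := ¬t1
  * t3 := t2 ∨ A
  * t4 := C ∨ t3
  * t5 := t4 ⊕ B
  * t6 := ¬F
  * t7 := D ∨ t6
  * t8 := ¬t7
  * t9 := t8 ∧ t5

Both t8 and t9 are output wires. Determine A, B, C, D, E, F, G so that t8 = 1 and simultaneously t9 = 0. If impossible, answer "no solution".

A=1, B=1, C=1, D=0, E=0, F=1, G=1

Check with A=1, B=1, C=1, D=0, E=0, F=1, G=1:
t1 = G ⊕ E = 1 ⊕ 0 = 1
t2 = ¬t1 = ¬1 = 0
t3 = t2 ∨ A = 0 ∨ 1 = 1
t4 = C ∨ t3 = 1 ∨ 1 = 1
t5 = t4 ⊕ B = 1 ⊕ 1 = 0
t6 = ¬F = ¬1 = 0
t7 = D ∨ t6 = 0 ∨ 0 = 0
t8 = ¬t7 = ¬0 = 1
t9 = t8 ∧ t5 = 1 ∧ 0 = 0
So t8 = 1 and t9 = 0.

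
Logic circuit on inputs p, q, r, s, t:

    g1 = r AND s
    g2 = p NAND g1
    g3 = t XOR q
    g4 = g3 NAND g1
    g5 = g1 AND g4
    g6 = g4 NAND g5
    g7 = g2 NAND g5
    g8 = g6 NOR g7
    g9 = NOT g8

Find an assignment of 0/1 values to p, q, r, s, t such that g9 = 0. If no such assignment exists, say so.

p=0, q=1, r=1, s=1, t=1

Check with p=0, q=1, r=1, s=1, t=1:
g1 = r AND s = 1 AND 1 = 1
g2 = p NAND g1 = 0 NAND 1 = 1
g3 = t XOR q = 1 XOR 1 = 0
g4 = g3 NAND g1 = 0 NAND 1 = 1
g5 = g1 AND g4 = 1 AND 1 = 1
g6 = g4 NAND g5 = 1 NAND 1 = 0
g7 = g2 NAND g5 = 1 NAND 1 = 0
g8 = g6 NOR g7 = 0 NOR 0 = 1
g9 = NOT g8 = NOT 1 = 0
So g9 = 0 as required.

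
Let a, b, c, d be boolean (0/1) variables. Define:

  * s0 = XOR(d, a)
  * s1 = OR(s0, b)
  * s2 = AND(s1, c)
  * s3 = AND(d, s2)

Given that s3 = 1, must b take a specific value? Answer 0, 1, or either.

either

Both values of b occur among assignments with s3 = 1:
  b=0: a=0, b=0, c=1, d=1
  b=1: a=0, b=1, c=1, d=1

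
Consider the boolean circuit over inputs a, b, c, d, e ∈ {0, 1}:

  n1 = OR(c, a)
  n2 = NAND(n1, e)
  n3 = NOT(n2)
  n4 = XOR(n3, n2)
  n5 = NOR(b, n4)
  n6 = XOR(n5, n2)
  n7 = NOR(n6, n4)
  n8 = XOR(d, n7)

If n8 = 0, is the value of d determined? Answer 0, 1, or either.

n8 = XOR(d, n7) must be 0, so d and n7 are equal.
Every assignment with n8 = 0 has d = 0; there are 16 such assignment(s).

0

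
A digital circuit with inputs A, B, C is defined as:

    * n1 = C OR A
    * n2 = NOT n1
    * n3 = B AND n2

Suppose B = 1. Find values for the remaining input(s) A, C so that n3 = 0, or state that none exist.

A=1, C=1

n3 = B AND n2 must be 0, so at least one of B, n2 is 0.
Check with B = 1 and A=1, C=1:
n1 = C OR A = 1 OR 1 = 1
n2 = NOT n1 = NOT 1 = 0
n3 = B AND n2 = 1 AND 0 = 0
So n3 = 0.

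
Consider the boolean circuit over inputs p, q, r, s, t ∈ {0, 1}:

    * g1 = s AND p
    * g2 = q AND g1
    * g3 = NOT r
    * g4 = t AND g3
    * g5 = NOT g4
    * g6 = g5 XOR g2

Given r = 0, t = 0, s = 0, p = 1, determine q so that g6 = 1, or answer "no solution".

g6 = g5 XOR g2 must be 1, so g5 and g2 differ.
Check with r = 0, t = 0, s = 0, p = 1 and q=1:
g1 = s AND p = 0 AND 1 = 0
g2 = q AND g1 = 1 AND 0 = 0
g3 = NOT r = NOT 0 = 1
g4 = t AND g3 = 0 AND 1 = 0
g5 = NOT g4 = NOT 0 = 1
g6 = g5 XOR g2 = 1 XOR 0 = 1
So g6 = 1.

q=1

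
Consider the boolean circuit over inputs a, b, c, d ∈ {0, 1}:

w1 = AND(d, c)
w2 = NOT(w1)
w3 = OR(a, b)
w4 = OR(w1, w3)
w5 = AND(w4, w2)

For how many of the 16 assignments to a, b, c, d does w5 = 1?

9

w5 = AND(w4, w2) must be 1, so both w4 = 1 and w2 = 1.
w4 = OR(w1, w3) must be 1, so at least one of w1, w3 is 1.
Enumerating the 16 input combinations, 9 give w5 = 1 and 7 give w5 = 0.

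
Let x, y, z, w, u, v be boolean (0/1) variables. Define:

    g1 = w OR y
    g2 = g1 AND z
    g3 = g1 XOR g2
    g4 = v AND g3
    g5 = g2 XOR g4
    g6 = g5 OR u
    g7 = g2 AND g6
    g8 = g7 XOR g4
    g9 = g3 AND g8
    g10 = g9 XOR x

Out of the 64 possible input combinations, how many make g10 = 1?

32

g10 = g9 XOR x must be 1, so g9 and x differ.
Enumerating the 64 input combinations, 32 give g10 = 1 and 32 give g10 = 0.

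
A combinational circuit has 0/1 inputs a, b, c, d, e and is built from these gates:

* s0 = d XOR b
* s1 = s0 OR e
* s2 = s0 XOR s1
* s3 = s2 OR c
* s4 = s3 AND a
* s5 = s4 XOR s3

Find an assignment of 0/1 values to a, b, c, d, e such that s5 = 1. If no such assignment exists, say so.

s5 = s4 XOR s3 must be 1, so s4 and s3 differ.
Check with a=0 b=1 c=1 d=1 e=1:
s0 = d XOR b = 1 XOR 1 = 0
s1 = s0 OR e = 0 OR 1 = 1
s2 = s0 XOR s1 = 0 XOR 1 = 1
s3 = s2 OR c = 1 OR 1 = 1
s4 = s3 AND a = 1 AND 0 = 0
s5 = s4 XOR s3 = 0 XOR 1 = 1
So s5 = 1 as required.

a=0 b=1 c=1 d=1 e=1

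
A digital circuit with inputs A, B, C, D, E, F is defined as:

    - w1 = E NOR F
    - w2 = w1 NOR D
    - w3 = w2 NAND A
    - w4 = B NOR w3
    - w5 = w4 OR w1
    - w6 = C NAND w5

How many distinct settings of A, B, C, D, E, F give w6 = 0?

11

w6 = C NAND w5 must be 0, so both C = 1 and w5 = 1.
w5 = w4 OR w1 must be 1, so at least one of w4, w1 is 1.
Enumerating the 64 input combinations, 11 give w6 = 0 and 53 give w6 = 1.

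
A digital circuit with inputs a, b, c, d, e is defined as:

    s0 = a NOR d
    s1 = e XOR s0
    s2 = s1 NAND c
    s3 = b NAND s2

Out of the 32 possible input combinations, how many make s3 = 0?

s3 = b NAND s2 must be 0, so both b = 1 and s2 = 1.
Enumerating the 32 input combinations, 12 give s3 = 0 and 20 give s3 = 1.

12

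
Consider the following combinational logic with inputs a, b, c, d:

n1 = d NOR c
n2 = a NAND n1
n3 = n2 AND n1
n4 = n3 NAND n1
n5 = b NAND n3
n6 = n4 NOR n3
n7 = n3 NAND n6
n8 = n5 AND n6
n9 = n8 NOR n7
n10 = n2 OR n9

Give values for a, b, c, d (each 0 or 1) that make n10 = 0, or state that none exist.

a=1, b=1, c=0, d=0

n10 = n2 OR n9 must be 0, so both n2 = 0 and n9 = 0.
Check with a=1, b=1, c=0, d=0:
n1 = d NOR c = 0 NOR 0 = 1
n2 = a NAND n1 = 1 NAND 1 = 0
n3 = n2 AND n1 = 0 AND 1 = 0
n4 = n3 NAND n1 = 0 NAND 1 = 1
n5 = b NAND n3 = 1 NAND 0 = 1
n6 = n4 NOR n3 = 1 NOR 0 = 0
n7 = n3 NAND n6 = 0 NAND 0 = 1
n8 = n5 AND n6 = 1 AND 0 = 0
n9 = n8 NOR n7 = 0 NOR 1 = 0
n10 = n2 OR n9 = 0 OR 0 = 0
So n10 = 0 as required.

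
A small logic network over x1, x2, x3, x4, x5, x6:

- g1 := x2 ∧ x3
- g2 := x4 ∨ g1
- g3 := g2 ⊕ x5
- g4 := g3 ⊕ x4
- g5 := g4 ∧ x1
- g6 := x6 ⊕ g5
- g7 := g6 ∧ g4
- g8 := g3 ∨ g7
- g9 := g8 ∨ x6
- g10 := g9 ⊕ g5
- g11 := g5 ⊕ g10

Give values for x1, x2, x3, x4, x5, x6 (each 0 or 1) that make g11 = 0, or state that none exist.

g11 = g5 ⊕ g10 must be 0, so g5 and g10 are equal.
Check with x1=0, x2=1, x3=1, x4=1, x5=1, x6=0:
g1 = x2 ∧ x3 = 1 ∧ 1 = 1
g2 = x4 ∨ g1 = 1 ∨ 1 = 1
g3 = g2 ⊕ x5 = 1 ⊕ 1 = 0
g4 = g3 ⊕ x4 = 0 ⊕ 1 = 1
g5 = g4 ∧ x1 = 1 ∧ 0 = 0
g6 = x6 ⊕ g5 = 0 ⊕ 0 = 0
g7 = g6 ∧ g4 = 0 ∧ 1 = 0
g8 = g3 ∨ g7 = 0 ∨ 0 = 0
g9 = g8 ∨ x6 = 0 ∨ 0 = 0
g10 = g9 ⊕ g5 = 0 ⊕ 0 = 0
g11 = g5 ⊕ g10 = 0 ⊕ 0 = 0
So g11 = 0 as required.

x1=0, x2=1, x3=1, x4=1, x5=1, x6=0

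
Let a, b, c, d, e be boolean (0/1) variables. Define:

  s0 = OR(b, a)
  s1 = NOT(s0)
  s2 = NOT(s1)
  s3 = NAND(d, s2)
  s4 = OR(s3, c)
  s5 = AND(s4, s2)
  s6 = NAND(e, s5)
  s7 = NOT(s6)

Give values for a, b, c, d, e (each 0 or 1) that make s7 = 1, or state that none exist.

a=1 b=1 c=0 d=0 e=1

Check with a=1 b=1 c=0 d=0 e=1:
s0 = OR(b, a) = OR(1, 1) = 1
s1 = NOT(s0) = NOT 1 = 0
s2 = NOT(s1) = NOT 0 = 1
s3 = NAND(d, s2) = NAND(0, 1) = 1
s4 = OR(s3, c) = OR(1, 0) = 1
s5 = AND(s4, s2) = AND(1, 1) = 1
s6 = NAND(e, s5) = NAND(1, 1) = 0
s7 = NOT(s6) = NOT 0 = 1
So s7 = 1 as required.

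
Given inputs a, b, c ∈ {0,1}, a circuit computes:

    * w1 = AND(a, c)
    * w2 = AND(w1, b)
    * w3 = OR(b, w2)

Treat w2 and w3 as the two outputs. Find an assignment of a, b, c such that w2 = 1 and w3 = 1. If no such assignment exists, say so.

Check with a=1, b=1, c=1:
w1 = AND(a, c) = AND(1, 1) = 1
w2 = AND(w1, b) = AND(1, 1) = 1
w3 = OR(b, w2) = OR(1, 1) = 1
So w2 = 1 and w3 = 1.

a=1, b=1, c=1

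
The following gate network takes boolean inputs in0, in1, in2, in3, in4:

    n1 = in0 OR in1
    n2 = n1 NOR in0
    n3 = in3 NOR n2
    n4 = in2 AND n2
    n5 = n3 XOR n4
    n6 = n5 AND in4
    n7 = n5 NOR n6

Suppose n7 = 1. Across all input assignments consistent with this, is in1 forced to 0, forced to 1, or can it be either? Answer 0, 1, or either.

either

Both values of in1 occur among assignments with n7 = 1:
  in1=0: in0=0, in1=0, in2=0, in3=0, in4=0
  in1=1: in0=0, in1=1, in2=0, in3=1, in4=0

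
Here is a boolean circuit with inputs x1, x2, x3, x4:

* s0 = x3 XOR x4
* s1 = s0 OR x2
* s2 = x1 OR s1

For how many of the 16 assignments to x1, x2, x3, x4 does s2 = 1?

s2 = x1 OR s1 must be 1, so at least one of x1, s1 is 1.
Enumerating the 16 input combinations, 14 give s2 = 1 and 2 give s2 = 0.

14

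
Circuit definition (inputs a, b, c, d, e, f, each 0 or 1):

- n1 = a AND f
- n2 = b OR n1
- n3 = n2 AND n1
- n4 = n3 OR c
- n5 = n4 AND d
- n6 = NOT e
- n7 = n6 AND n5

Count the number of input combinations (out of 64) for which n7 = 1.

10

n7 = n6 AND n5 must be 1, so both n6 = 1 and n5 = 1.
n6 = NOT e must be 1, so e = 0.
Enumerating the 64 input combinations, 10 give n7 = 1 and 54 give n7 = 0.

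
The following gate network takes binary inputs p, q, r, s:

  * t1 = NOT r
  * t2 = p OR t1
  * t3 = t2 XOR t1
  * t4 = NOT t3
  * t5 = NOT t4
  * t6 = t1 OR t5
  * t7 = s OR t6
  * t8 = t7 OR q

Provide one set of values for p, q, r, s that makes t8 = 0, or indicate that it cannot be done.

p=0 q=0 r=1 s=0

t8 = t7 OR q must be 0, so both t7 = 0 and q = 0.
Check with p=0 q=0 r=1 s=0:
t1 = NOT r = NOT 1 = 0
t2 = p OR t1 = 0 OR 0 = 0
t3 = t2 XOR t1 = 0 XOR 0 = 0
t4 = NOT t3 = NOT 0 = 1
t5 = NOT t4 = NOT 1 = 0
t6 = t1 OR t5 = 0 OR 0 = 0
t7 = s OR t6 = 0 OR 0 = 0
t8 = t7 OR q = 0 OR 0 = 0
So t8 = 0 as required.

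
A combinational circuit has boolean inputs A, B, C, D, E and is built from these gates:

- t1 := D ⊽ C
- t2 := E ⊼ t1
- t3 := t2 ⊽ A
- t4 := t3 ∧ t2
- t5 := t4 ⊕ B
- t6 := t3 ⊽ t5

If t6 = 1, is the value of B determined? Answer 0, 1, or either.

t6 = t3 ⊽ t5 must be 1, so both t3 = 0 and t5 = 0.
Every assignment with t6 = 1 has B = 0; there are 15 such assignment(s).

0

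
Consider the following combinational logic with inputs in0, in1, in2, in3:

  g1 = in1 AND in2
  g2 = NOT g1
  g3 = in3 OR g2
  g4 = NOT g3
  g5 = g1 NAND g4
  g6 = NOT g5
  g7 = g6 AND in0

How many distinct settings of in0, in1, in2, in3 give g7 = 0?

15

g7 = g6 AND in0 must be 0, so at least one of g6, in0 is 0.
Enumerating the 16 input combinations, 15 give g7 = 0 and 1 give g7 = 1.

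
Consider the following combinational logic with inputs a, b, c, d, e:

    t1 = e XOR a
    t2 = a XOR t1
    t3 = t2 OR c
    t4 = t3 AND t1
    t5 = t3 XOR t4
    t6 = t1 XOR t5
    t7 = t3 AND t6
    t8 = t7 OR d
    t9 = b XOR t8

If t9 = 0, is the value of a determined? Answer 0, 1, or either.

either

Both values of a occur among assignments with t9 = 0:
  a=0: a=0, b=0, c=0, d=0, e=0
  a=1: a=1, b=0, c=0, d=0, e=0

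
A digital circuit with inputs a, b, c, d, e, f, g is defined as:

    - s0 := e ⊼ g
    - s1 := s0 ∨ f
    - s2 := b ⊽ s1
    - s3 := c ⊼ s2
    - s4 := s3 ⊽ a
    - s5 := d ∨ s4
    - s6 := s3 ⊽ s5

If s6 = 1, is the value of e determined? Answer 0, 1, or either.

s6 = s3 ⊽ s5 must be 1, so both s3 = 0 and s5 = 0.
Every assignment with s6 = 1 has e = 1; there are 1 such assignment(s).
  a=1, b=0, c=1, d=0, e=1, f=0, g=1

1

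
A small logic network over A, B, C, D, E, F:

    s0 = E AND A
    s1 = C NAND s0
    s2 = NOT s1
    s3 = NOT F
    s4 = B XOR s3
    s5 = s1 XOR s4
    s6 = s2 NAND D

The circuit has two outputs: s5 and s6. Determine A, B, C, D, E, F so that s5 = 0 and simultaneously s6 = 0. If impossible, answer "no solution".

Check with A=1 B=0 C=1 D=1 E=1 F=1:
s0 = E AND A = 1 AND 1 = 1
s1 = C NAND s0 = 1 NAND 1 = 0
s2 = NOT s1 = NOT 0 = 1
s3 = NOT F = NOT 1 = 0
s4 = B XOR s3 = 0 XOR 0 = 0
s5 = s1 XOR s4 = 0 XOR 0 = 0
s6 = s2 NAND D = 1 NAND 1 = 0
So s5 = 0 and s6 = 0.

A=1 B=0 C=1 D=1 E=1 F=1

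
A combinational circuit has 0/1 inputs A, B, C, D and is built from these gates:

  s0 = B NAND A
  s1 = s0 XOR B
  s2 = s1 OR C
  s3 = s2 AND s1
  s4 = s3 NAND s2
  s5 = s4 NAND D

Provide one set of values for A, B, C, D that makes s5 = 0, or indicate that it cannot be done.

A=0, B=1, C=1, D=1

Check with A=0, B=1, C=1, D=1:
s0 = B NAND A = 1 NAND 0 = 1
s1 = s0 XOR B = 1 XOR 1 = 0
s2 = s1 OR C = 0 OR 1 = 1
s3 = s2 AND s1 = 1 AND 0 = 0
s4 = s3 NAND s2 = 0 NAND 1 = 1
s5 = s4 NAND D = 1 NAND 1 = 0
So s5 = 0 as required.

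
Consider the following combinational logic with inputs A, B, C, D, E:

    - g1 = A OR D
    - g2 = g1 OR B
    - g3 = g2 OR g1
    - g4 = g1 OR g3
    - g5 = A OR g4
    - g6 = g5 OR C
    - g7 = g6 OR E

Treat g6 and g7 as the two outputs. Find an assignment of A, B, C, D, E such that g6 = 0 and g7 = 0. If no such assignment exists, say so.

Check with A=0, B=0, C=0, D=0, E=0:
g1 = A OR D = 0 OR 0 = 0
g2 = g1 OR B = 0 OR 0 = 0
g3 = g2 OR g1 = 0 OR 0 = 0
g4 = g1 OR g3 = 0 OR 0 = 0
g5 = A OR g4 = 0 OR 0 = 0
g6 = g5 OR C = 0 OR 0 = 0
g7 = g6 OR E = 0 OR 0 = 0
So g6 = 0 and g7 = 0.

A=0, B=0, C=0, D=0, E=0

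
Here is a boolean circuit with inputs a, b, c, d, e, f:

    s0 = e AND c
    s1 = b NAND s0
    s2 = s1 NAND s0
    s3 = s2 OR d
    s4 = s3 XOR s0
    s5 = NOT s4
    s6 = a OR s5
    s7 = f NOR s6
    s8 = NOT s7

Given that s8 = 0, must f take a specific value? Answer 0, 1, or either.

s8 = NOT s7 must be 0, so s7 = 1.
s7 = f NOR s6 must be 1, so both f = 0 and s6 = 0.
s6 = a OR s5 must be 0, so both a = 0 and s5 = 0.
Every assignment with s8 = 0 has f = 0; there are 13 such assignment(s).

0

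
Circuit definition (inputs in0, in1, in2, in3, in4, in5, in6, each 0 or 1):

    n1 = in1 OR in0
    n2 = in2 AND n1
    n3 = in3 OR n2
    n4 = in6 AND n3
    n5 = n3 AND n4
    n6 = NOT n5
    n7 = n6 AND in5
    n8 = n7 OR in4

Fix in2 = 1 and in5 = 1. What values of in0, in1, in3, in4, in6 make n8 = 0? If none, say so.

in0=1, in1=0, in3=1, in4=0, in6=1

n8 = n7 OR in4 must be 0, so both n7 = 0 and in4 = 0.
n7 = n6 AND in5 must be 0, so at least one of n6, in5 is 0.
Check with in2 = 1 and in5 = 1 and in0=1, in1=0, in3=1, in4=0, in6=1:
n1 = in1 OR in0 = 0 OR 1 = 1
n2 = in2 AND n1 = 1 AND 1 = 1
n3 = in3 OR n2 = 1 OR 1 = 1
n4 = in6 AND n3 = 1 AND 1 = 1
n5 = n3 AND n4 = 1 AND 1 = 1
n6 = NOT n5 = NOT 1 = 0
n7 = n6 AND in5 = 0 AND 1 = 0
n8 = n7 OR in4 = 0 OR 0 = 0
So n8 = 0.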